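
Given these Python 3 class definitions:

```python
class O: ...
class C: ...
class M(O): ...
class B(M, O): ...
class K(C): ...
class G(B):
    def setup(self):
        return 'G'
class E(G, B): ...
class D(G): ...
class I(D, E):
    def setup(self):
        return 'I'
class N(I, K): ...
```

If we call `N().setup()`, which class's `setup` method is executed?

L[N] = N + merge(L[I], L[K], [I K])
  take I:  [I D E G B M O object] + [K C object] + [I K]
  take D:  [D E G B M O object] + [K C object] + [K]
  take E:  [E G B M O object] + [K C object] + [K]
  take G:  [G B M O object] + [K C object] + [K]
  take B:  [B M O object] + [K C object] + [K]
  take M:  [M O object] + [K C object] + [K]
  take O:  [O object] + [K C object] + [K]
  take K:  [object] + [K C object] + [K]
  take C:  [object] + [C object]
  take object:  [object] + [object]
MRO: N I D E G B M O K C object
setup is defined in: G, I. First along the MRO is I.

I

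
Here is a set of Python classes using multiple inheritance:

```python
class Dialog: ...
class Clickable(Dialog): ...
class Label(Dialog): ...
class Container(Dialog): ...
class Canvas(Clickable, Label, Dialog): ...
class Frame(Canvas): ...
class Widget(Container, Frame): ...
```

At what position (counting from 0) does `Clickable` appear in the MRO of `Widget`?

L[Widget] = Widget + merge(L[Container], L[Frame], [Container Frame])
  take Container:  [Container Dialog object] + [Frame Canvas Clickable Label Dialog object] + [Container Frame]
  take Frame:  [Dialog object] + [Frame Canvas Clickable Label Dialog object] + [Frame]
  take Canvas:  [Dialog object] + [Canvas Clickable Label Dialog object]
  take Clickable:  [Dialog object] + [Clickable Label Dialog object]
  take Label:  [Dialog object] + [Label Dialog object]
  take Dialog:  [Dialog object] + [Dialog object]
  take object:  [object] + [object]
MRO: Widget Container Frame Canvas Clickable Label Dialog object
Clickable sits at index 4.

4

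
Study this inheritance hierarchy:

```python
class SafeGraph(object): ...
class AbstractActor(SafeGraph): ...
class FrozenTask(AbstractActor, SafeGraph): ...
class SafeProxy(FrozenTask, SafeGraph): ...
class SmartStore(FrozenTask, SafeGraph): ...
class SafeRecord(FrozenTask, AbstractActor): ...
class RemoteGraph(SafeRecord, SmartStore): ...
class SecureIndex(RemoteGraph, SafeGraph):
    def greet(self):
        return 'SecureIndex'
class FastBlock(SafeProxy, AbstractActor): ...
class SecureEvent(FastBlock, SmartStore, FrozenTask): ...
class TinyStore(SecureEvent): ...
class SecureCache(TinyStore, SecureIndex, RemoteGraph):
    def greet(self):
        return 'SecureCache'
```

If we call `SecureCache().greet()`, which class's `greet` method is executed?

L[SecureCache] = SecureCache + merge(L[TinyStore], L[SecureIndex], L[RemoteGraph], [TinyStore SecureIndex RemoteGraph])
  take TinyStore:  [TinyStore SecureEvent FastBlock SafeProxy SmartStore FrozenTask AbstractActor SafeGraph object] + [SecureIndex RemoteGraph SafeRecord SmartStore FrozenTask AbstractActor SafeGraph object] + [RemoteGraph SafeRecord SmartStore FrozenTask AbstractActor SafeGraph object] + [TinyStore SecureIndex RemoteGraph]
  take SecureEvent:  [SecureEvent FastBlock SafeProxy SmartStore FrozenTask AbstractActor SafeGraph object] + [SecureIndex RemoteGraph SafeRecord SmartStore FrozenTask AbstractActor SafeGraph object] + [RemoteGraph SafeRecord SmartStore FrozenTask AbstractActor SafeGraph object] + [SecureIndex RemoteGraph]
  take FastBlock:  [FastBlock SafeProxy SmartStore FrozenTask AbstractActor SafeGraph object] + [SecureIndex RemoteGraph SafeRecord SmartStore FrozenTask AbstractActor SafeGraph object] + [RemoteGraph SafeRecord SmartStore FrozenTask AbstractActor SafeGraph object] + [SecureIndex RemoteGraph]
  take SafeProxy:  [SafeProxy SmartStore FrozenTask AbstractActor SafeGraph object] + [SecureIndex RemoteGraph SafeRecord SmartStore FrozenTask AbstractActor SafeGraph object] + [RemoteGraph SafeRecord SmartStore FrozenTask AbstractActor SafeGraph object] + [SecureIndex RemoteGraph]
  take SecureIndex:  [SmartStore FrozenTask AbstractActor SafeGraph object] + [SecureIndex RemoteGraph SafeRecord SmartStore FrozenTask AbstractActor SafeGraph object] + [RemoteGraph SafeRecord SmartStore FrozenTask AbstractActor SafeGraph object] + [SecureIndex RemoteGraph]
  take RemoteGraph:  [SmartStore FrozenTask AbstractActor SafeGraph object] + [RemoteGraph SafeRecord SmartStore FrozenTask AbstractActor SafeGraph object] + [RemoteGraph SafeRecord SmartStore FrozenTask AbstractActor SafeGraph object] + [RemoteGraph]
  take SafeRecord:  [SmartStore FrozenTask AbstractActor SafeGraph object] + [SafeRecord SmartStore FrozenTask AbstractActor SafeGraph object] + [SafeRecord SmartStore FrozenTask AbstractActor SafeGraph object]
  take SmartStore:  [SmartStore FrozenTask AbstractActor SafeGraph object] + [SmartStore FrozenTask AbstractActor SafeGraph object] + [SmartStore FrozenTask AbstractActor SafeGraph object]
  take FrozenTask:  [FrozenTask AbstractActor SafeGraph object] + [FrozenTask AbstractActor SafeGraph object] + [FrozenTask AbstractActor SafeGraph object]
  take AbstractActor:  [AbstractActor SafeGraph object] + [AbstractActor SafeGraph object] + [AbstractActor SafeGraph object]
  take SafeGraph:  [SafeGraph object] + [SafeGraph object] + [SafeGraph object]
  take object:  [object] + [object] + [object]
MRO: SecureCache TinyStore SecureEvent FastBlock SafeProxy SecureIndex RemoteGraph SafeRecord SmartStore FrozenTask AbstractActor SafeGraph object
greet is defined in: SecureCache, SecureIndex. First along the MRO is SecureCache.

SecureCache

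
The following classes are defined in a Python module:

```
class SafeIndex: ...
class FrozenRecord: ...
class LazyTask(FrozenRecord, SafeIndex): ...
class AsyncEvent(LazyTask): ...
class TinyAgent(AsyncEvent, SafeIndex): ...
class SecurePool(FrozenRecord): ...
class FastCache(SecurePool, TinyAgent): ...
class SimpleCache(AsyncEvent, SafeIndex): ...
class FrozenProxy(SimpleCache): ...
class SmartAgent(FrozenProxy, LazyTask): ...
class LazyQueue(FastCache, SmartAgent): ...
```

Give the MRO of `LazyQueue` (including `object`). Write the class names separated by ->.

LazyQueue -> FastCache -> SecurePool -> TinyAgent -> SmartAgent -> FrozenProxy -> SimpleCache -> AsyncEvent -> LazyTask -> FrozenRecord -> SafeIndex -> object

L[LazyQueue] = LazyQueue + merge(L[FastCache], L[SmartAgent], [FastCache SmartAgent])
  take FastCache:  [FastCache SecurePool TinyAgent AsyncEvent LazyTask FrozenRecord SafeIndex object] + [SmartAgent FrozenProxy SimpleCache AsyncEvent LazyTask FrozenRecord SafeIndex object] + [FastCache SmartAgent]
  take SecurePool:  [SecurePool TinyAgent AsyncEvent LazyTask FrozenRecord SafeIndex object] + [SmartAgent FrozenProxy SimpleCache AsyncEvent LazyTask FrozenRecord SafeIndex object] + [SmartAgent]
  take TinyAgent:  [TinyAgent AsyncEvent LazyTask FrozenRecord SafeIndex object] + [SmartAgent FrozenProxy SimpleCache AsyncEvent LazyTask FrozenRecord SafeIndex object] + [SmartAgent]
  take SmartAgent:  [AsyncEvent LazyTask FrozenRecord SafeIndex object] + [SmartAgent FrozenProxy SimpleCache AsyncEvent LazyTask FrozenRecord SafeIndex object] + [SmartAgent]
  take FrozenProxy:  [AsyncEvent LazyTask FrozenRecord SafeIndex object] + [FrozenProxy SimpleCache AsyncEvent LazyTask FrozenRecord SafeIndex object]
  take SimpleCache:  [AsyncEvent LazyTask FrozenRecord SafeIndex object] + [SimpleCache AsyncEvent LazyTask FrozenRecord SafeIndex object]
  take AsyncEvent:  [AsyncEvent LazyTask FrozenRecord SafeIndex object] + [AsyncEvent LazyTask FrozenRecord SafeIndex object]
  take LazyTask:  [LazyTask FrozenRecord SafeIndex object] + [LazyTask FrozenRecord SafeIndex object]
  take FrozenRecord:  [FrozenRecord SafeIndex object] + [FrozenRecord SafeIndex object]
  take SafeIndex:  [SafeIndex object] + [SafeIndex object]
  take object:  [object] + [object]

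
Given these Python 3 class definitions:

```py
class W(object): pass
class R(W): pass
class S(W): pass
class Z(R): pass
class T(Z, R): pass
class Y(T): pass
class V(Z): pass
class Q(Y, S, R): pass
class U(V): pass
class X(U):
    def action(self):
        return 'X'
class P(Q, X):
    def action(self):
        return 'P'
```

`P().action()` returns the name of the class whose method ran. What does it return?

P

L[P] = P + merge(L[Q], L[X], [Q X])
  take Q:  [Q Y T Z S R W object] + [X U V Z R W object] + [Q X]
  take Y:  [Y T Z S R W object] + [X U V Z R W object] + [X]
  take T:  [T Z S R W object] + [X U V Z R W object] + [X]
  take X:  [Z S R W object] + [X U V Z R W object] + [X]
  take U:  [Z S R W object] + [U V Z R W object]
  take V:  [Z S R W object] + [V Z R W object]
  take Z:  [Z S R W object] + [Z R W object]
  take S:  [S R W object] + [R W object]
  take R:  [R W object] + [R W object]
  take W:  [W object] + [W object]
  take object:  [object] + [object]
MRO: P Q Y T X U V Z S R W object
action is defined in: P, X. First along the MRO is P.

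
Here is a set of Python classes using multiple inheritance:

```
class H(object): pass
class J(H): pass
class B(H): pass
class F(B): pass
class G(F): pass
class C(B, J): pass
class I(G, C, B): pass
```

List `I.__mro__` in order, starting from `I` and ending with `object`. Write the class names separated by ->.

I -> G -> F -> C -> B -> J -> H -> object

L[I] = I + merge(L[G], L[C], L[B], [G C B])
  take G:  [G F B H object] + [C B J H object] + [B H object] + [G C B]
  take F:  [F B H object] + [C B J H object] + [B H object] + [C B]
  take C:  [B H object] + [C B J H object] + [B H object] + [C B]
  take B:  [B H object] + [B J H object] + [B H object] + [B]
  take J:  [H object] + [J H object] + [H object]
  take H:  [H object] + [H object] + [H object]
  take object:  [object] + [object] + [object]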